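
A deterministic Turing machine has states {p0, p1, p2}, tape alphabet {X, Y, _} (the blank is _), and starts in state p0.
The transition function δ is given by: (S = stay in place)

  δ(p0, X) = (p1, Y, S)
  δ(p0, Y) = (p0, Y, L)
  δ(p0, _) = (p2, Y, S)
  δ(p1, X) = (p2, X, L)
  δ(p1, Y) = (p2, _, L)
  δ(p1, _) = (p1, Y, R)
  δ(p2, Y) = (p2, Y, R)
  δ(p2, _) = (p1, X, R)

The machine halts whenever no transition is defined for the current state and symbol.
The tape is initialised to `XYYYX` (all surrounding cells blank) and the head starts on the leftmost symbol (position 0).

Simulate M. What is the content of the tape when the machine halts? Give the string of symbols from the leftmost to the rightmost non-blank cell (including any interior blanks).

p0 | _[X]YYYX   read X → write Y, move S, go to p1
p1 | _[Y]YYYX   read Y → write _, move L, go to p2
p2 | [_]_YYYX   read _ → write X, move R, go to p1
p1 | X[_]YYYX   read _ → write Y, move R, go to p1
p1 | XY[Y]YYX   read Y → write _, move L, go to p2
p2 | X[Y]_YYX   read Y → write Y, move R, go to p2
p2 | XY[_]YYX   read _ → write X, move R, go to p1
p1 | XYX[Y]YX   read Y → write _, move L, go to p2
p2 | XY[X]_YX
The non-blank tape span at halt is XYX_YX.

XYX_YX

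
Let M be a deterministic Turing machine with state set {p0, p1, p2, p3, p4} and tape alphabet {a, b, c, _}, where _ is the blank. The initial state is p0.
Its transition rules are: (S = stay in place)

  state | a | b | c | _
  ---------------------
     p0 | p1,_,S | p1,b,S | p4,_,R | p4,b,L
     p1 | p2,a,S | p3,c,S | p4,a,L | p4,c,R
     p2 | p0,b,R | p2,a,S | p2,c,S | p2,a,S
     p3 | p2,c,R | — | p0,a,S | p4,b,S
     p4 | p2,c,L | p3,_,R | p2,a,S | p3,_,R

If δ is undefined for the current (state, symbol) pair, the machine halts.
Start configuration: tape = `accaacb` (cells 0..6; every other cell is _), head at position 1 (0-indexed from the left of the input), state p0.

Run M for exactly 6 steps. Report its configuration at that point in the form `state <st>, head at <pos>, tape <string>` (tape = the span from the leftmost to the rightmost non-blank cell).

state=p0 head=1 tape=a[c]caacb   (p0,c)→(p4,_,R)
state=p4 head=2 tape=a_[c]aacb   (p4,c)→(p2,a,S)
state=p2 head=2 tape=a_[a]aacb   (p2,a)→(p0,b,R)
state=p0 head=3 tape=a_b[a]acb   (p0,a)→(p1,_,S)
state=p1 head=3 tape=a_b[_]acb   (p1,_)→(p4,c,R)
state=p4 head=4 tape=a_bc[a]cb   (p4,a)→(p2,c,L)
state=p2 head=3 tape=a_b[c]ccb
After 6 steps: state p2, head at 3, tape a_bcccb.

state p2, head at 3, tape a_bcccb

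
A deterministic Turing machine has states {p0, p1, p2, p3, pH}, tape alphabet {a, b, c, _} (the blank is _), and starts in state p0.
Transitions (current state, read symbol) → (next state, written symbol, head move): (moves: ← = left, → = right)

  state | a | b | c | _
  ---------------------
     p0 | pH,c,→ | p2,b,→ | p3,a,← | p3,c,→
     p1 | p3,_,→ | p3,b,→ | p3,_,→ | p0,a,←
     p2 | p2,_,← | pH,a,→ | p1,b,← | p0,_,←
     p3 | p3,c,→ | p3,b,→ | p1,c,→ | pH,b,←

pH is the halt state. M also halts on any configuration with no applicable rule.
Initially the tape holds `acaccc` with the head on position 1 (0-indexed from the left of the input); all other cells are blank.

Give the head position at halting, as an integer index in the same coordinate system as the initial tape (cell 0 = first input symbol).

3

state=p0 head=1 tape=a[c]accc_   (p0,c)→(p3,a,←)
state=p3 head=0 tape=[a]aaccc_   (p3,a)→(p3,c,→)
state=p3 head=1 tape=c[a]accc_   (p3,a)→(p3,c,→)
state=p3 head=2 tape=cc[a]ccc_   (p3,a)→(p3,c,→)
state=p3 head=3 tape=ccc[c]cc_   (p3,c)→(p1,c,→)
state=p1 head=4 tape=cccc[c]c_   (p1,c)→(p3,_,→)
state=p3 head=5 tape=cccc_[c]_   (p3,c)→(p1,c,→)
state=p1 head=6 tape=cccc_c[_]   (p1,_)→(p0,a,←)
state=p0 head=5 tape=cccc_[c]a   (p0,c)→(p3,a,←)
state=p3 head=4 tape=cccc[_]aa   (p3,_)→(pH,b,←)
state=pH head=3 tape=ccc[c]baa
At halt the head is at cell 3.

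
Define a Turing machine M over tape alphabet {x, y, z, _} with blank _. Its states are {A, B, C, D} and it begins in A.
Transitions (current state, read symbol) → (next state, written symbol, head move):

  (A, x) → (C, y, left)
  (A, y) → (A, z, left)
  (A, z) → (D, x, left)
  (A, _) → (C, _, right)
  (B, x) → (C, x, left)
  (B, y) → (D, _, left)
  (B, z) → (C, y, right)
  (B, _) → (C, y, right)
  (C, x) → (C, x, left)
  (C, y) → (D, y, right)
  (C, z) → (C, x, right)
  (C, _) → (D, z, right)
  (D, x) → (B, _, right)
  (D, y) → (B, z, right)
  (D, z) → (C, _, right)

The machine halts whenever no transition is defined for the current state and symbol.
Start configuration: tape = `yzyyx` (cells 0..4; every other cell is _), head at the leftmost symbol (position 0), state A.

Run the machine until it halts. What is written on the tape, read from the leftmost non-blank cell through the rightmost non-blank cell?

xxyz_yz

state=A head=0 tape=_[y]zyyx___   (A,y)→(A,z,left)
state=A head=-1 tape=[_]zzyyx___   (A,_)→(C,_,right)
state=C head=0 tape=_[z]zyyx___   (C,z)→(C,x,right)
state=C head=1 tape=_x[z]yyx___   (C,z)→(C,x,right)
state=C head=2 tape=_xx[y]yx___   (C,y)→(D,y,right)
state=D head=3 tape=_xxy[y]x___   (D,y)→(B,z,right)
state=B head=4 tape=_xxyz[x]___   (B,x)→(C,x,left)
state=C head=3 tape=_xxy[z]x___   (C,z)→(C,x,right)
state=C head=4 tape=_xxyx[x]___   (C,x)→(C,x,left)
state=C head=3 tape=_xxy[x]x___   (C,x)→(C,x,left)
state=C head=2 tape=_xx[y]xx___   (C,y)→(D,y,right)
state=D head=3 tape=_xxy[x]x___   (D,x)→(B,_,right)
state=B head=4 tape=_xxy_[x]___   (B,x)→(C,x,left)
state=C head=3 tape=_xxy[_]x___   (C,_)→(D,z,right)
state=D head=4 tape=_xxyz[x]___   (D,x)→(B,_,right)
state=B head=5 tape=_xxyz_[_]__   (B,_)→(C,y,right)
state=C head=6 tape=_xxyz_y[_]_   (C,_)→(D,z,right)
state=D head=7 tape=_xxyz_yz[_]
The non-blank tape span at halt is xxyz_yz.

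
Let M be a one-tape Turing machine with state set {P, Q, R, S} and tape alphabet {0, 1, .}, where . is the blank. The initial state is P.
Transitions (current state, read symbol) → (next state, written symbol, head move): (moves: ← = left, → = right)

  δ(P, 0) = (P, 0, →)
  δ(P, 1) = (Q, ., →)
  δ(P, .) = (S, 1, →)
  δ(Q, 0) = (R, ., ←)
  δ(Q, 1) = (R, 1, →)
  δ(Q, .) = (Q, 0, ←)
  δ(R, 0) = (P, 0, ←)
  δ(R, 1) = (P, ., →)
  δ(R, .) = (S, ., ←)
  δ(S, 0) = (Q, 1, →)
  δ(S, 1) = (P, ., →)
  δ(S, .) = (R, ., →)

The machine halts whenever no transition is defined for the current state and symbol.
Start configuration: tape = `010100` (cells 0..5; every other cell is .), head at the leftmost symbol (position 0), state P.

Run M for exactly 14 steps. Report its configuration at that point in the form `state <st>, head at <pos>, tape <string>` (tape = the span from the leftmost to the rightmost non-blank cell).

state=P head=0 tape=.[0]10100   (P,0)→(P,0,→)
state=P head=1 tape=.0[1]0100   (P,1)→(Q,.,→)
state=Q head=2 tape=.0.[0]100   (Q,0)→(R,.,←)
state=R head=1 tape=.0[.].100   (R,.)→(S,.,←)
state=S head=0 tape=.[0]..100   (S,0)→(Q,1,→)
state=Q head=1 tape=.1[.].100   (Q,.)→(Q,0,←)
state=Q head=0 tape=.[1]0.100   (Q,1)→(R,1,→)
state=R head=1 tape=.1[0].100   (R,0)→(P,0,←)
state=P head=0 tape=.[1]0.100   (P,1)→(Q,.,→)
state=Q head=1 tape=..[0].100   (Q,0)→(R,.,←)
state=R head=0 tape=.[.]..100   (R,.)→(S,.,←)
state=S head=-1 tape=[.]...100   (S,.)→(R,.,→)
state=R head=0 tape=.[.]..100   (R,.)→(S,.,←)
state=S head=-1 tape=[.]...100   (S,.)→(R,.,→)
state=R head=0 tape=.[.]..100
After 14 steps: state R, head at 0, tape 100.

state R, head at 0, tape 100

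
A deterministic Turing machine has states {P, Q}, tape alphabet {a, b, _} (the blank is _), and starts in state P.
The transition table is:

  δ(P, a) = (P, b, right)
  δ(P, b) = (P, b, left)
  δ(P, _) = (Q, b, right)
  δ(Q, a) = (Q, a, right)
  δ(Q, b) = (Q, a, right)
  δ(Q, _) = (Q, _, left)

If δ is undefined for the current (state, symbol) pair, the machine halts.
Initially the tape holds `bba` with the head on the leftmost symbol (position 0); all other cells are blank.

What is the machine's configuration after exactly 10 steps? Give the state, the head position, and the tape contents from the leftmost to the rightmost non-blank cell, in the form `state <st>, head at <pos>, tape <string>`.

state Q, head at 2, tape baaa

state=P head=0 tape=_[b]ba_   (P,b)→(P,b,left)
state=P head=-1 tape=[_]bba_   (P,_)→(Q,b,right)
state=Q head=0 tape=b[b]ba_   (Q,b)→(Q,a,right)
state=Q head=1 tape=ba[b]a_   (Q,b)→(Q,a,right)
state=Q head=2 tape=baa[a]_   (Q,a)→(Q,a,right)
state=Q head=3 tape=baaa[_]   (Q,_)→(Q,_,left)
state=Q head=2 tape=baa[a]_   (Q,a)→(Q,a,right)
state=Q head=3 tape=baaa[_]   (Q,_)→(Q,_,left)
state=Q head=2 tape=baa[a]_   (Q,a)→(Q,a,right)
state=Q head=3 tape=baaa[_]   (Q,_)→(Q,_,left)
state=Q head=2 tape=baa[a]_
After 10 steps: state Q, head at 2, tape baaa.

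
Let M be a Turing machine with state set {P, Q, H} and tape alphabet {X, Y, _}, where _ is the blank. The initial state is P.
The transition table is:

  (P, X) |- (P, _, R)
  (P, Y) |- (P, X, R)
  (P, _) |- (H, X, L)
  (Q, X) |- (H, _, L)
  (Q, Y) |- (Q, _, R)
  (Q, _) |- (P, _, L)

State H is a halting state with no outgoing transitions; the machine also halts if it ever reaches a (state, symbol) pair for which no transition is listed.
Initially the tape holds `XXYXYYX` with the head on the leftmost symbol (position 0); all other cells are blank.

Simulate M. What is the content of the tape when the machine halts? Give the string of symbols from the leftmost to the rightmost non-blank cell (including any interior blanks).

X_XX_X

state=P head=0 tape=[X]XYXYYX_   (P,X)→(P,_,R)
state=P head=1 tape=_[X]YXYYX_   (P,X)→(P,_,R)
state=P head=2 tape=__[Y]XYYX_   (P,Y)→(P,X,R)
state=P head=3 tape=__X[X]YYX_   (P,X)→(P,_,R)
state=P head=4 tape=__X_[Y]YX_   (P,Y)→(P,X,R)
state=P head=5 tape=__X_X[Y]X_   (P,Y)→(P,X,R)
state=P head=6 tape=__X_XX[X]_   (P,X)→(P,_,R)
state=P head=7 tape=__X_XX_[_]   (P,_)→(H,X,L)
state=H head=6 tape=__X_XX[_]X
The non-blank tape span at halt is X_XX_X.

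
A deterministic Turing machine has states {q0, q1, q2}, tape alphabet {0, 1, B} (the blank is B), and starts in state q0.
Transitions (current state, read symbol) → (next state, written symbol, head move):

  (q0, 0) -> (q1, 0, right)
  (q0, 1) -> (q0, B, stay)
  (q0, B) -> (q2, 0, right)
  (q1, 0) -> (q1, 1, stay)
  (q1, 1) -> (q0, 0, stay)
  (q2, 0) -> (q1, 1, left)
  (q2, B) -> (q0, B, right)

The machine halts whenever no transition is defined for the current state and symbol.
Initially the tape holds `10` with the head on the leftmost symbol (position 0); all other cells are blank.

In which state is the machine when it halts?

q0 | [1]0B   read 1 → write B, move stay, go to q0
q0 | [B]0B   read B → write 0, move right, go to q2
q2 | 0[0]B   read 0 → write 1, move left, go to q1
q1 | [0]1B   read 0 → write 1, move stay, go to q1
q1 | [1]1B   read 1 → write 0, move stay, go to q0
q0 | [0]1B   read 0 → write 0, move right, go to q1
q1 | 0[1]B   read 1 → write 0, move stay, go to q0
q0 | 0[0]B   read 0 → write 0, move right, go to q1
q1 | 00[B]
No transition is defined for (q1, B); M halts in state q1.

q1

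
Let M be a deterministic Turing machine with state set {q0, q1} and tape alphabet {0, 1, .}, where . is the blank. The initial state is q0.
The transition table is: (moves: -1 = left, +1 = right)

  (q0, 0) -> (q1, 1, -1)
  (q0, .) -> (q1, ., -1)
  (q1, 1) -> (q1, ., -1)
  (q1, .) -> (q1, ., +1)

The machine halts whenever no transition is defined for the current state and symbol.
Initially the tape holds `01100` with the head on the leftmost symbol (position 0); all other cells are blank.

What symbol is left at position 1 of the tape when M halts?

.

q0 | .[0]1100   read 0 → write 1, move -1, go to q1
q1 | [.]11100   read . → write ., move +1, go to q1
q1 | .[1]1100   read 1 → write ., move -1, go to q1
q1 | [.].1100   read . → write ., move +1, go to q1
q1 | .[.]1100   read . → write ., move +1, go to q1
q1 | ..[1]100   read 1 → write ., move -1, go to q1
q1 | .[.].100   read . → write ., move +1, go to q1
q1 | ..[.]100   read . → write ., move +1, go to q1
q1 | ...[1]00   read 1 → write ., move -1, go to q1
q1 | ..[.].00   read . → write ., move +1, go to q1
q1 | ...[.]00   read . → write ., move +1, go to q1
q1 | ....[0]0
Cell 1 holds . when M halts.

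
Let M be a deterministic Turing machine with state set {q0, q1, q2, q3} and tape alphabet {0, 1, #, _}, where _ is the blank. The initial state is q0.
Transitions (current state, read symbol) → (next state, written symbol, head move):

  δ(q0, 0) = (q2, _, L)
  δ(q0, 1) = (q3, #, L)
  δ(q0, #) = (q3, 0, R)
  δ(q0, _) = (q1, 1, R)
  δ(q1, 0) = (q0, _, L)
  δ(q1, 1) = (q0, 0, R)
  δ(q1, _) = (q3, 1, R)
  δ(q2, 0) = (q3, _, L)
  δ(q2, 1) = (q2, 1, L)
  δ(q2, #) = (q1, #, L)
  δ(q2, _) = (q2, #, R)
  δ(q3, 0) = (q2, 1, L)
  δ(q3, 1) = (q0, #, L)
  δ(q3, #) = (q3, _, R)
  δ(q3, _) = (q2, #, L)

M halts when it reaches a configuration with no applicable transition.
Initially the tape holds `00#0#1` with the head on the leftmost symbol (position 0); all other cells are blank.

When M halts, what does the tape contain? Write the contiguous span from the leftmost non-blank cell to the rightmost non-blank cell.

state=q0 head=0 tape=_[0]0#0#1   (q0,0)→(q2,_,L)
state=q2 head=-1 tape=[_]_0#0#1   (q2,_)→(q2,#,R)
state=q2 head=0 tape=#[_]0#0#1   (q2,_)→(q2,#,R)
state=q2 head=1 tape=##[0]#0#1   (q2,0)→(q3,_,L)
state=q3 head=0 tape=#[#]_#0#1   (q3,#)→(q3,_,R)
state=q3 head=1 tape=#_[_]#0#1   (q3,_)→(q2,#,L)
state=q2 head=0 tape=#[_]##0#1   (q2,_)→(q2,#,R)
state=q2 head=1 tape=##[#]#0#1   (q2,#)→(q1,#,L)
state=q1 head=0 tape=#[#]##0#1
The non-blank tape span at halt is ####0#1.

####0#1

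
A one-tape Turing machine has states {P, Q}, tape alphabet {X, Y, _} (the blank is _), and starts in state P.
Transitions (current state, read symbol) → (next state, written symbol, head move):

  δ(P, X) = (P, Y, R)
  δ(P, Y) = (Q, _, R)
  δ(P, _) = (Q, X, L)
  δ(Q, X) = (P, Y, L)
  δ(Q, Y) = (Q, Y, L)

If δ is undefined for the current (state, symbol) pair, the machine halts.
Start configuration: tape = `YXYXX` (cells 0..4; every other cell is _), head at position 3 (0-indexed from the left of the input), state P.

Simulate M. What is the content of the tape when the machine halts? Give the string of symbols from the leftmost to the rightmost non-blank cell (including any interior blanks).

P | YXY[X]X_   read X → write Y, move R, go to P
P | YXYY[X]_   read X → write Y, move R, go to P
P | YXYYY[_]   read _ → write X, move L, go to Q
Q | YXYY[Y]X   read Y → write Y, move L, go to Q
Q | YXY[Y]YX   read Y → write Y, move L, go to Q
Q | YX[Y]YYX   read Y → write Y, move L, go to Q
Q | Y[X]YYYX   read X → write Y, move L, go to P
P | [Y]YYYYX   read Y → write _, move R, go to Q
Q | _[Y]YYYX   read Y → write Y, move L, go to Q
Q | [_]YYYYX
The non-blank tape span at halt is YYYYX.

YYYYX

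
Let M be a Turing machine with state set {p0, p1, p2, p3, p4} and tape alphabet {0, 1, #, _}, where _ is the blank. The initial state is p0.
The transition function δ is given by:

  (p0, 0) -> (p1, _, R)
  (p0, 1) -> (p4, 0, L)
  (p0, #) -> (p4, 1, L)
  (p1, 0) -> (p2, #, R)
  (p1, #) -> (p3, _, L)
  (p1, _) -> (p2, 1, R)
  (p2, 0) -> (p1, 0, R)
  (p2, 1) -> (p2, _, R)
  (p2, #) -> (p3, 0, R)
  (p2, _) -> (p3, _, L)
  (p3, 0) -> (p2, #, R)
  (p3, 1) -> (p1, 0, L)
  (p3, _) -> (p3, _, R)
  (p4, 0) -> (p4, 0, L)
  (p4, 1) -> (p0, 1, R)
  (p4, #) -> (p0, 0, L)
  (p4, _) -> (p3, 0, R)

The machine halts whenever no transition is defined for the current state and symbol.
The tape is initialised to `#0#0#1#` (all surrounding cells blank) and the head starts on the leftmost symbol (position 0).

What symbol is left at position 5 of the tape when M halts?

#

p0 | _[#]0#0#1#   read # → write 1, move L, go to p4
p4 | [_]10#0#1#   read _ → write 0, move R, go to p3
p3 | 0[1]0#0#1#   read 1 → write 0, move L, go to p1
p1 | [0]00#0#1#   read 0 → write #, move R, go to p2
p2 | #[0]0#0#1#   read 0 → write 0, move R, go to p1
p1 | #0[0]#0#1#   read 0 → write #, move R, go to p2
p2 | #0#[#]0#1#   read # → write 0, move R, go to p3
p3 | #0#0[0]#1#   read 0 → write #, move R, go to p2
p2 | #0#0#[#]1#   read # → write 0, move R, go to p3
p3 | #0#0#0[1]#   read 1 → write 0, move L, go to p1
p1 | #0#0#[0]0#   read 0 → write #, move R, go to p2
p2 | #0#0##[0]#   read 0 → write 0, move R, go to p1
p1 | #0#0##0[#]   read # → write _, move L, go to p3
p3 | #0#0##[0]_   read 0 → write #, move R, go to p2
p2 | #0#0###[_]   read _ → write _, move L, go to p3
p3 | #0#0##[#]_
Cell 5 holds # when M halts.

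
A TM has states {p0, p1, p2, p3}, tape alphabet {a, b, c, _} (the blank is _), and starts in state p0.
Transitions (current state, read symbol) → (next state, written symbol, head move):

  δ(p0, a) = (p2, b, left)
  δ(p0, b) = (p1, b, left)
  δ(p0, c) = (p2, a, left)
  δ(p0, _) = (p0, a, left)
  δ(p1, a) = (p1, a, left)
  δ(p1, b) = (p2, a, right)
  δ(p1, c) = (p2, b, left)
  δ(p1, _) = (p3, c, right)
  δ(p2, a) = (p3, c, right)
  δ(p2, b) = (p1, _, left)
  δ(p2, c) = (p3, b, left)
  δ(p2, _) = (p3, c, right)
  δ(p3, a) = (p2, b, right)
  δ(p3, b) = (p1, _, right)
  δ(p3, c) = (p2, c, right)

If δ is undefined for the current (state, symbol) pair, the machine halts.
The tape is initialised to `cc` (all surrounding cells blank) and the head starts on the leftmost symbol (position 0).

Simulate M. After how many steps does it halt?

state=p0 head=0 tape=_[c]c__   (p0,c)→(p2,a,left)
state=p2 head=-1 tape=[_]ac__   (p2,_)→(p3,c,right)
state=p3 head=0 tape=c[a]c__   (p3,a)→(p2,b,right)
state=p2 head=1 tape=cb[c]__   (p2,c)→(p3,b,left)
state=p3 head=0 tape=c[b]b__   (p3,b)→(p1,_,right)
state=p1 head=1 tape=c_[b]__   (p1,b)→(p2,a,right)
state=p2 head=2 tape=c_a[_]_   (p2,_)→(p3,c,right)
state=p3 head=3 tape=c_ac[_]
M halts after 7 transitions.

7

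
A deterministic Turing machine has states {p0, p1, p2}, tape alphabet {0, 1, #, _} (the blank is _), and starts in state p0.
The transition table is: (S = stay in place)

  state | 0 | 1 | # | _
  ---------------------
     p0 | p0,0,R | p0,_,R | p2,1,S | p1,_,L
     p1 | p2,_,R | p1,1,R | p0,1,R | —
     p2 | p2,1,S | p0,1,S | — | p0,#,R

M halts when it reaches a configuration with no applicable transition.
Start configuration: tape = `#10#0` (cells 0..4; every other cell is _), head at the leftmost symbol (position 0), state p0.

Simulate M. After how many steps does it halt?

p0 | [#]10#0__   read # → write 1, move S, go to p2
p2 | [1]10#0__   read 1 → write 1, move S, go to p0
p0 | [1]10#0__   read 1 → write _, move R, go to p0
p0 | _[1]0#0__   read 1 → write _, move R, go to p0
p0 | __[0]#0__   read 0 → write 0, move R, go to p0
p0 | __0[#]0__   read # → write 1, move S, go to p2
p2 | __0[1]0__   read 1 → write 1, move S, go to p0
p0 | __0[1]0__   read 1 → write _, move R, go to p0
p0 | __0_[0]__   read 0 → write 0, move R, go to p0
p0 | __0_0[_]_   read _ → write _, move L, go to p1
p1 | __0_[0]__   read 0 → write _, move R, go to p2
p2 | __0__[_]_   read _ → write #, move R, go to p0
p0 | __0__#[_]   read _ → write _, move L, go to p1
p1 | __0__[#]_   read # → write 1, move R, go to p0
p0 | __0__1[_]   read _ → write _, move L, go to p1
p1 | __0__[1]_   read 1 → write 1, move R, go to p1
p1 | __0__1[_]
M halts after 16 transitions.

16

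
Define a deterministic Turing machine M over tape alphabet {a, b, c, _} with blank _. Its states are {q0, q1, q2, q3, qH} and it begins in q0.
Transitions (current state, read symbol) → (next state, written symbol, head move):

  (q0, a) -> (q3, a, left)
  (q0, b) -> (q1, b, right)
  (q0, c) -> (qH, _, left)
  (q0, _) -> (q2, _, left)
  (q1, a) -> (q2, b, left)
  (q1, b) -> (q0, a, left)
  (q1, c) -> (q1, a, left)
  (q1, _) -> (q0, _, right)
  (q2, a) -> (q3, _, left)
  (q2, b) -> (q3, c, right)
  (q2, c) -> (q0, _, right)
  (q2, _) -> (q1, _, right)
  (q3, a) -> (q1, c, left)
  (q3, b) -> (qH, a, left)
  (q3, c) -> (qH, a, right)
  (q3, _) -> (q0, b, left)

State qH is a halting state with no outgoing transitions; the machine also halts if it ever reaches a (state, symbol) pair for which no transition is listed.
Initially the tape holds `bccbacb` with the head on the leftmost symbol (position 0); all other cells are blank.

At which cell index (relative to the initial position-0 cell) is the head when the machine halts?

-1

q0 | ___[b]ccbacb   read b → write b, move right, go to q1
q1 | ___b[c]cbacb   read c → write a, move left, go to q1
q1 | ___[b]acbacb   read b → write a, move left, go to q0
q0 | __[_]aacbacb   read _ → write _, move left, go to q2
q2 | _[_]_aacbacb   read _ → write _, move right, go to q1
q1 | __[_]aacbacb   read _ → write _, move right, go to q0
q0 | ___[a]acbacb   read a → write a, move left, go to q3
q3 | __[_]aacbacb   read _ → write b, move left, go to q0
q0 | _[_]baacbacb   read _ → write _, move left, go to q2
q2 | [_]_baacbacb   read _ → write _, move right, go to q1
q1 | _[_]baacbacb   read _ → write _, move right, go to q0
q0 | __[b]aacbacb   read b → write b, move right, go to q1
q1 | __b[a]acbacb   read a → write b, move left, go to q2
q2 | __[b]bacbacb   read b → write c, move right, go to q3
q3 | __c[b]acbacb   read b → write a, move left, go to qH
qH | __[c]aacbacb
At halt the head is at cell -1.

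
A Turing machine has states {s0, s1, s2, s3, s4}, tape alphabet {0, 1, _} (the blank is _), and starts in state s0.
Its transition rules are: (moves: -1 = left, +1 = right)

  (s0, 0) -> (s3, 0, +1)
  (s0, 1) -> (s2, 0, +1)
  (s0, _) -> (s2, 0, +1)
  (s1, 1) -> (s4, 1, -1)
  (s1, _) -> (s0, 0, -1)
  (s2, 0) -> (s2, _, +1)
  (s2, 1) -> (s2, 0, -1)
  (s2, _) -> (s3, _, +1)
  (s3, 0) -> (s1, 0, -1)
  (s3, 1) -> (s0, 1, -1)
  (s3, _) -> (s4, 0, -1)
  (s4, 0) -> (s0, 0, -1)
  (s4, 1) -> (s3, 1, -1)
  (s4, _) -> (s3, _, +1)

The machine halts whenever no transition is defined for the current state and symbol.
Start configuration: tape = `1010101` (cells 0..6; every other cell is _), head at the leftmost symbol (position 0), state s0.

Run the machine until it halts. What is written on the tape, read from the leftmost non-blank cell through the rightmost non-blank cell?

state=s0 head=0 tape=[1]010101   (s0,1)→(s2,0,+1)
state=s2 head=1 tape=0[0]10101   (s2,0)→(s2,_,+1)
state=s2 head=2 tape=0_[1]0101   (s2,1)→(s2,0,-1)
state=s2 head=1 tape=0[_]00101   (s2,_)→(s3,_,+1)
state=s3 head=2 tape=0_[0]0101   (s3,0)→(s1,0,-1)
state=s1 head=1 tape=0[_]00101   (s1,_)→(s0,0,-1)
state=s0 head=0 tape=[0]000101   (s0,0)→(s3,0,+1)
state=s3 head=1 tape=0[0]00101   (s3,0)→(s1,0,-1)
state=s1 head=0 tape=[0]000101
The non-blank tape span at halt is 0000101.

0000101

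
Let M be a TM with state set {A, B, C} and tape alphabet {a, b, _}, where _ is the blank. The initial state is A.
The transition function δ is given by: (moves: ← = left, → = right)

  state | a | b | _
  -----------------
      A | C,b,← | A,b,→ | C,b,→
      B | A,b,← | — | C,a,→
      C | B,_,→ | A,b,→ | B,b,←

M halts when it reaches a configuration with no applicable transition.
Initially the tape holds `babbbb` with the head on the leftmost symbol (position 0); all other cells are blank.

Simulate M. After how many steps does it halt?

state=A head=0 tape=[b]abbbb__   (A,b)→(A,b,→)
state=A head=1 tape=b[a]bbbb__   (A,a)→(C,b,←)
state=C head=0 tape=[b]bbbbb__   (C,b)→(A,b,→)
state=A head=1 tape=b[b]bbbb__   (A,b)→(A,b,→)
state=A head=2 tape=bb[b]bbb__   (A,b)→(A,b,→)
state=A head=3 tape=bbb[b]bb__   (A,b)→(A,b,→)
state=A head=4 tape=bbbb[b]b__   (A,b)→(A,b,→)
state=A head=5 tape=bbbbb[b]__   (A,b)→(A,b,→)
state=A head=6 tape=bbbbbb[_]_   (A,_)→(C,b,→)
state=C head=7 tape=bbbbbbb[_]   (C,_)→(B,b,←)
state=B head=6 tape=bbbbbb[b]b
M halts after 10 transitions.

10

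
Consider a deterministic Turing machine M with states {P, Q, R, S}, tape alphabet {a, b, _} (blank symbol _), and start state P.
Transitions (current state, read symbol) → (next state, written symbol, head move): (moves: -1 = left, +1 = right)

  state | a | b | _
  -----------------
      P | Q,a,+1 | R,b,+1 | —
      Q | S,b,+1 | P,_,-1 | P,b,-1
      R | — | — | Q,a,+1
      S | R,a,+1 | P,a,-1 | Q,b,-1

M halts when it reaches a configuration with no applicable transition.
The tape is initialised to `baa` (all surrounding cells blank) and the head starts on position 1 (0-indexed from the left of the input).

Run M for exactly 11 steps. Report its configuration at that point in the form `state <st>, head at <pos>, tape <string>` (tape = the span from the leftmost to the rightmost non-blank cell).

state Q, head at 2, tape babb

P | b[a]a_   read a → write a, move +1, go to Q
Q | ba[a]_   read a → write b, move +1, go to S
S | bab[_]   read _ → write b, move -1, go to Q
Q | ba[b]b   read b → write _, move -1, go to P
P | b[a]_b   read a → write a, move +1, go to Q
Q | ba[_]b   read _ → write b, move -1, go to P
P | b[a]bb   read a → write a, move +1, go to Q
Q | ba[b]b   read b → write _, move -1, go to P
P | b[a]_b   read a → write a, move +1, go to Q
Q | ba[_]b   read _ → write b, move -1, go to P
P | b[a]bb   read a → write a, move +1, go to Q
Q | ba[b]b
After 11 steps: state Q, head at 2, tape babb.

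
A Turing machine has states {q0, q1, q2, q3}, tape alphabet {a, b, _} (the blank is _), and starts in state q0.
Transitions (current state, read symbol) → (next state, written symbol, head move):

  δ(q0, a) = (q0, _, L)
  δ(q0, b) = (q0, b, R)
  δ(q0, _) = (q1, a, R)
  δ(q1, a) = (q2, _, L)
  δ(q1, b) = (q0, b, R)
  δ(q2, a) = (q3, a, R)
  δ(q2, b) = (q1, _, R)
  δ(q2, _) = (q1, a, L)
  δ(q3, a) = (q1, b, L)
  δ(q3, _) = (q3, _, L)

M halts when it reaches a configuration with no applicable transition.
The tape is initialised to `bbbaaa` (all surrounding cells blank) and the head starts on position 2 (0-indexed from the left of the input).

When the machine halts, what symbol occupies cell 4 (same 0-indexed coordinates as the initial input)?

b

q0 | bb[b]aaa_   read b → write b, move R, go to q0
q0 | bbb[a]aa_   read a → write _, move L, go to q0
q0 | bb[b]_aa_   read b → write b, move R, go to q0
q0 | bbb[_]aa_   read _ → write a, move R, go to q1
q1 | bbba[a]a_   read a → write _, move L, go to q2
q2 | bbb[a]_a_   read a → write a, move R, go to q3
q3 | bbba[_]a_   read _ → write _, move L, go to q3
q3 | bbb[a]_a_   read a → write b, move L, go to q1
q1 | bb[b]b_a_   read b → write b, move R, go to q0
q0 | bbb[b]_a_   read b → write b, move R, go to q0
q0 | bbbb[_]a_   read _ → write a, move R, go to q1
q1 | bbbba[a]_   read a → write _, move L, go to q2
q2 | bbbb[a]__   read a → write a, move R, go to q3
q3 | bbbba[_]_   read _ → write _, move L, go to q3
q3 | bbbb[a]__   read a → write b, move L, go to q1
q1 | bbb[b]b__   read b → write b, move R, go to q0
q0 | bbbb[b]__   read b → write b, move R, go to q0
q0 | bbbbb[_]_   read _ → write a, move R, go to q1
q1 | bbbbba[_]
Cell 4 holds b when M halts.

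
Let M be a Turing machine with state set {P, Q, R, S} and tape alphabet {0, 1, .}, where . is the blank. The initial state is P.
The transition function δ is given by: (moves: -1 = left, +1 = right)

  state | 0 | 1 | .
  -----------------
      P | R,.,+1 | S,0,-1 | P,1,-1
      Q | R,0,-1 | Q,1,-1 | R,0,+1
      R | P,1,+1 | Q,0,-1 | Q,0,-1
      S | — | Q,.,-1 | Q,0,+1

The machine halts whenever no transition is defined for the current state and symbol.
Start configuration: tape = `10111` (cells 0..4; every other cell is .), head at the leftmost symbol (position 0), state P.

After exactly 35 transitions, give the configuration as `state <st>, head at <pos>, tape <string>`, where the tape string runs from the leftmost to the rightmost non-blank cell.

P | ..[1]0111..   read 1 → write 0, move -1, go to S
S | .[.]00111..   read . → write 0, move +1, go to Q
Q | .0[0]0111..   read 0 → write 0, move -1, go to R
R | .[0]00111..   read 0 → write 1, move +1, go to P
P | .1[0]0111..   read 0 → write ., move +1, go to R
R | .1.[0]111..   read 0 → write 1, move +1, go to P
P | .1.1[1]11..   read 1 → write 0, move -1, go to S
S | .1.[1]011..   read 1 → write ., move -1, go to Q
Q | .1[.].011..   read . → write 0, move +1, go to R
R | .10[.]011..   read . → write 0, move -1, go to Q
Q | .1[0]0011..   read 0 → write 0, move -1, go to R
R | .[1]00011..   read 1 → write 0, move -1, go to Q
Q | [.]000011..   read . → write 0, move +1, go to R
R | 0[0]00011..   read 0 → write 1, move +1, go to P
P | 01[0]0011..   read 0 → write ., move +1, go to R
R | 01.[0]011..   read 0 → write 1, move +1, go to P
P | 01.1[0]11..   read 0 → write ., move +1, go to R
R | 01.1.[1]1..   read 1 → write 0, move -1, go to Q
Q | 01.1[.]01..   read . → write 0, move +1, go to R
R | 01.10[0]1..   read 0 → write 1, move +1, go to P
P | 01.101[1]..   read 1 → write 0, move -1, go to S
S | 01.10[1]0..   read 1 → write ., move -1, go to Q
Q | 01.1[0].0..   read 0 → write 0, move -1, go to R
R | 01.[1]0.0..   read 1 → write 0, move -1, go to Q
Q | 01[.]00.0..   read . → write 0, move +1, go to R
R | 010[0]0.0..   read 0 → write 1, move +1, go to P
P | 0101[0].0..   read 0 → write ., move +1, go to R
R | 0101.[.]0..   read . → write 0, move -1, go to Q
Q | 0101[.]00..   read . → write 0, move +1, go to R
R | 01010[0]0..   read 0 → write 1, move +1, go to P
P | 010101[0]..   read 0 → write ., move +1, go to R
R | 010101.[.].   read . → write 0, move -1, go to Q
Q | 010101[.]0.   read . → write 0, move +1, go to R
R | 0101010[0].   read 0 → write 1, move +1, go to P
P | 01010101[.]   read . → write 1, move -1, go to P
P | 0101010[1]1
After 35 steps: state P, head at 5, tape 010101011.

state P, head at 5, tape 010101011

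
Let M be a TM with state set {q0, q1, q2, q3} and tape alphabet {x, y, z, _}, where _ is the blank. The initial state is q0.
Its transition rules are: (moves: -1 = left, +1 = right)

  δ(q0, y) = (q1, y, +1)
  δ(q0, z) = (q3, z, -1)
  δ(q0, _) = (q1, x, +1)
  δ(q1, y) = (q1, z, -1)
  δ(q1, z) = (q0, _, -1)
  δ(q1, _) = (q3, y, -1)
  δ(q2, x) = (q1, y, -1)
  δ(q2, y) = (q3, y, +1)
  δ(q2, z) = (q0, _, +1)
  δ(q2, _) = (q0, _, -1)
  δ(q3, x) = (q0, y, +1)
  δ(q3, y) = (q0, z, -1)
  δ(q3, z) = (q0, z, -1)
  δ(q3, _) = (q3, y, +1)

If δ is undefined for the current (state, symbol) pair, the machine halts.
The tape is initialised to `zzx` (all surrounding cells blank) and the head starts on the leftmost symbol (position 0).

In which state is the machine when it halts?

q0

state=q0 head=0 tape=__[z]zx   (q0,z)→(q3,z,-1)
state=q3 head=-1 tape=_[_]zzx   (q3,_)→(q3,y,+1)
state=q3 head=0 tape=_y[z]zx   (q3,z)→(q0,z,-1)
state=q0 head=-1 tape=_[y]zzx   (q0,y)→(q1,y,+1)
state=q1 head=0 tape=_y[z]zx   (q1,z)→(q0,_,-1)
state=q0 head=-1 tape=_[y]_zx   (q0,y)→(q1,y,+1)
state=q1 head=0 tape=_y[_]zx   (q1,_)→(q3,y,-1)
state=q3 head=-1 tape=_[y]yzx   (q3,y)→(q0,z,-1)
state=q0 head=-2 tape=[_]zyzx   (q0,_)→(q1,x,+1)
state=q1 head=-1 tape=x[z]yzx   (q1,z)→(q0,_,-1)
state=q0 head=-2 tape=[x]_yzx
No transition is defined for (q0, x); M halts in state q0.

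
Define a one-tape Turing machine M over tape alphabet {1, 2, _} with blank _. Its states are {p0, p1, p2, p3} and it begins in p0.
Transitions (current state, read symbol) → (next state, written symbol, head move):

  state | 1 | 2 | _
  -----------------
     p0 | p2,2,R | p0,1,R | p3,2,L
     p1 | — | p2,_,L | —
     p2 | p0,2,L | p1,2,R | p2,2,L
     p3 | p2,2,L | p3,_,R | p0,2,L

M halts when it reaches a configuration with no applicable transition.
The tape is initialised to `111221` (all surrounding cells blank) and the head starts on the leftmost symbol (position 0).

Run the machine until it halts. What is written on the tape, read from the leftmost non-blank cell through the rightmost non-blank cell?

state=p0 head=0 tape=[1]11221   (p0,1)→(p2,2,R)
state=p2 head=1 tape=2[1]1221   (p2,1)→(p0,2,L)
state=p0 head=0 tape=[2]21221   (p0,2)→(p0,1,R)
state=p0 head=1 tape=1[2]1221   (p0,2)→(p0,1,R)
state=p0 head=2 tape=11[1]221   (p0,1)→(p2,2,R)
state=p2 head=3 tape=112[2]21   (p2,2)→(p1,2,R)
state=p1 head=4 tape=1122[2]1   (p1,2)→(p2,_,L)
state=p2 head=3 tape=112[2]_1   (p2,2)→(p1,2,R)
state=p1 head=4 tape=1122[_]1
The non-blank tape span at halt is 1122_1.

1122_1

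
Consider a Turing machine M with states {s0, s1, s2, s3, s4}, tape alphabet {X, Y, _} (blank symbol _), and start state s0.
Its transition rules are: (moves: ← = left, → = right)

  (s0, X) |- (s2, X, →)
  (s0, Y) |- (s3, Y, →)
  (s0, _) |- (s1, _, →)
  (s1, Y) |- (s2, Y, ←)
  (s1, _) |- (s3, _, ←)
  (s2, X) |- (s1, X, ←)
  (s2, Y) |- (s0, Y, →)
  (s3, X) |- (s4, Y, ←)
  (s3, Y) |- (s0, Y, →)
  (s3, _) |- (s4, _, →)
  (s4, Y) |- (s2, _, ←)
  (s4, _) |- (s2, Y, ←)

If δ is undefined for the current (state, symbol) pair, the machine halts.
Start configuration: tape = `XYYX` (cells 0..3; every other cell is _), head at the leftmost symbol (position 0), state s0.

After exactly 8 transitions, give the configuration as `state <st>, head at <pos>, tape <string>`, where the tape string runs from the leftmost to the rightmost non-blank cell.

state s2, head at 2, tape XY_Y

s0 | [X]YYX   read X → write X, move →, go to s2
s2 | X[Y]YX   read Y → write Y, move →, go to s0
s0 | XY[Y]X   read Y → write Y, move →, go to s3
s3 | XYY[X]   read X → write Y, move ←, go to s4
s4 | XY[Y]Y   read Y → write _, move ←, go to s2
s2 | X[Y]_Y   read Y → write Y, move →, go to s0
s0 | XY[_]Y   read _ → write _, move →, go to s1
s1 | XY_[Y]   read Y → write Y, move ←, go to s2
s2 | XY[_]Y
After 8 steps: state s2, head at 2, tape XY_Y.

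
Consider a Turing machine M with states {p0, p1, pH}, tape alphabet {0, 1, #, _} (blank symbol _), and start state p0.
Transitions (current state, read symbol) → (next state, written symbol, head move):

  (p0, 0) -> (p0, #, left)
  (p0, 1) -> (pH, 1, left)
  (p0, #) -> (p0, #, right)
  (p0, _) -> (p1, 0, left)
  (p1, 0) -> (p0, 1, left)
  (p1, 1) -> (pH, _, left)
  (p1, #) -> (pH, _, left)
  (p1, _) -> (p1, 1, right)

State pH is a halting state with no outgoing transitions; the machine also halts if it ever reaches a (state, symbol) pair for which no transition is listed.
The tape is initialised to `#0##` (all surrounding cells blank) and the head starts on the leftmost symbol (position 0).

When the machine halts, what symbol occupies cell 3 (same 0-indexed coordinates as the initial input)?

_

p0 | [#]0##_   read # → write #, move right, go to p0
p0 | #[0]##_   read 0 → write #, move left, go to p0
p0 | [#]###_   read # → write #, move right, go to p0
p0 | #[#]##_   read # → write #, move right, go to p0
p0 | ##[#]#_   read # → write #, move right, go to p0
p0 | ###[#]_   read # → write #, move right, go to p0
p0 | ####[_]   read _ → write 0, move left, go to p1
p1 | ###[#]0   read # → write _, move left, go to pH
pH | ##[#]_0
Cell 3 holds _ when M halts.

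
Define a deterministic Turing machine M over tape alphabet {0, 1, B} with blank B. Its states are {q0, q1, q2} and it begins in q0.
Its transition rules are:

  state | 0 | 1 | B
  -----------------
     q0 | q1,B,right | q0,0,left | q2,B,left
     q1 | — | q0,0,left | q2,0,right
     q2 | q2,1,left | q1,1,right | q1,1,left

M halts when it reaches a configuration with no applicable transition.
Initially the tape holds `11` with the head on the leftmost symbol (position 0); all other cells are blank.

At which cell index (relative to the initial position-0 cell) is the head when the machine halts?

state=q0 head=0 tape=BBB[1]1   (q0,1)→(q0,0,left)
state=q0 head=-1 tape=BB[B]01   (q0,B)→(q2,B,left)
state=q2 head=-2 tape=B[B]B01   (q2,B)→(q1,1,left)
state=q1 head=-3 tape=[B]1B01   (q1,B)→(q2,0,right)
state=q2 head=-2 tape=0[1]B01   (q2,1)→(q1,1,right)
state=q1 head=-1 tape=01[B]01   (q1,B)→(q2,0,right)
state=q2 head=0 tape=010[0]1   (q2,0)→(q2,1,left)
state=q2 head=-1 tape=01[0]11   (q2,0)→(q2,1,left)
state=q2 head=-2 tape=0[1]111   (q2,1)→(q1,1,right)
state=q1 head=-1 tape=01[1]11   (q1,1)→(q0,0,left)
state=q0 head=-2 tape=0[1]011   (q0,1)→(q0,0,left)
state=q0 head=-3 tape=[0]0011   (q0,0)→(q1,B,right)
state=q1 head=-2 tape=B[0]011
At halt the head is at cell -2.

-2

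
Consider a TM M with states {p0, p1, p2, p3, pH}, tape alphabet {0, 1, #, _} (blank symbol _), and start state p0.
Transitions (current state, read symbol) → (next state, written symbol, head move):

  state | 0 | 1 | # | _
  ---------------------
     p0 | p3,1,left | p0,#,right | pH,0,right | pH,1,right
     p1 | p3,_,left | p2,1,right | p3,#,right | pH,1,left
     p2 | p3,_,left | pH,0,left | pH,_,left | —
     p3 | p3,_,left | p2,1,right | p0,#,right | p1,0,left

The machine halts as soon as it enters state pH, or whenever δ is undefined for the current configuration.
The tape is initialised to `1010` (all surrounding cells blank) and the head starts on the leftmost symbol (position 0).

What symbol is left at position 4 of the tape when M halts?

state=p0 head=0 tape=[1]010__   (p0,1)→(p0,#,right)
state=p0 head=1 tape=#[0]10__   (p0,0)→(p3,1,left)
state=p3 head=0 tape=[#]110__   (p3,#)→(p0,#,right)
state=p0 head=1 tape=#[1]10__   (p0,1)→(p0,#,right)
state=p0 head=2 tape=##[1]0__   (p0,1)→(p0,#,right)
state=p0 head=3 tape=###[0]__   (p0,0)→(p3,1,left)
state=p3 head=2 tape=##[#]1__   (p3,#)→(p0,#,right)
state=p0 head=3 tape=###[1]__   (p0,1)→(p0,#,right)
state=p0 head=4 tape=####[_]_   (p0,_)→(pH,1,right)
state=pH head=5 tape=####1[_]
Cell 4 holds 1 when M halts.

1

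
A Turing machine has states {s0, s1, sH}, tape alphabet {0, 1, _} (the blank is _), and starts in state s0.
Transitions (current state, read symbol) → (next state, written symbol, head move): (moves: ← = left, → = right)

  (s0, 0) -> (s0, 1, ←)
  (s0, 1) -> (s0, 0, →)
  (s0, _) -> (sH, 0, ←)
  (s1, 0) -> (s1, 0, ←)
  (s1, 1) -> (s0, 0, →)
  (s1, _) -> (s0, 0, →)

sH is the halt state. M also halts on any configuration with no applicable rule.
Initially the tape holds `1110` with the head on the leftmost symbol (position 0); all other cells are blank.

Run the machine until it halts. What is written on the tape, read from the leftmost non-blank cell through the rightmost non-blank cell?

s0 | __[1]110   read 1 → write 0, move →, go to s0
s0 | __0[1]10   read 1 → write 0, move →, go to s0
s0 | __00[1]0   read 1 → write 0, move →, go to s0
s0 | __000[0]   read 0 → write 1, move ←, go to s0
s0 | __00[0]1   read 0 → write 1, move ←, go to s0
s0 | __0[0]11   read 0 → write 1, move ←, go to s0
s0 | __[0]111   read 0 → write 1, move ←, go to s0
s0 | _[_]1111   read _ → write 0, move ←, go to sH
sH | [_]01111
The non-blank tape span at halt is 01111.

01111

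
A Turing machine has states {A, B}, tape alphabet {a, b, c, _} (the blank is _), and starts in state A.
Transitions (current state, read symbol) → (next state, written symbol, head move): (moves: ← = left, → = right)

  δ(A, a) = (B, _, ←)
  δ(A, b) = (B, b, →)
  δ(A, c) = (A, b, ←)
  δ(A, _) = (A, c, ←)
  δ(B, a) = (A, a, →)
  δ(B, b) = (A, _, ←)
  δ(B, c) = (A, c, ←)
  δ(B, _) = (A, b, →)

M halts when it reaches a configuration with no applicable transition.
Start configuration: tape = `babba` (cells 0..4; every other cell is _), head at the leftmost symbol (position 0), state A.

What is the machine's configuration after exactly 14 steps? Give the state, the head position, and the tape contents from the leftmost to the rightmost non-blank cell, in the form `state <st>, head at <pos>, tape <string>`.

state=A head=0 tape=[b]abba   (A,b)→(B,b,→)
state=B head=1 tape=b[a]bba   (B,a)→(A,a,→)
state=A head=2 tape=ba[b]ba   (A,b)→(B,b,→)
state=B head=3 tape=bab[b]a   (B,b)→(A,_,←)
state=A head=2 tape=ba[b]_a   (A,b)→(B,b,→)
state=B head=3 tape=bab[_]a   (B,_)→(A,b,→)
state=A head=4 tape=babb[a]   (A,a)→(B,_,←)
state=B head=3 tape=bab[b]_   (B,b)→(A,_,←)
state=A head=2 tape=ba[b]__   (A,b)→(B,b,→)
state=B head=3 tape=bab[_]_   (B,_)→(A,b,→)
state=A head=4 tape=babb[_]   (A,_)→(A,c,←)
state=A head=3 tape=bab[b]c   (A,b)→(B,b,→)
state=B head=4 tape=babb[c]   (B,c)→(A,c,←)
state=A head=3 tape=bab[b]c   (A,b)→(B,b,→)
state=B head=4 tape=babb[c]
After 14 steps: state B, head at 4, tape babbc.

state B, head at 4, tape babbc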